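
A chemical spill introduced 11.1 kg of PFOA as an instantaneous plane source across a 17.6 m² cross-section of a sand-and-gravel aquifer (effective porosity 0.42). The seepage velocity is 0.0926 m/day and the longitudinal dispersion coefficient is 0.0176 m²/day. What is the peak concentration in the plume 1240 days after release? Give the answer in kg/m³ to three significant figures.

The peak of an instantaneous 1D plume sits at x = vt; there the Gaussian factor is 1 and C_max = M/(n_e·A·√(4πDt)), where n_e·A is the pore area the mass is dissolved in.
√(4πDt) = √(4π × 0.0176 × 1240) = 16.56 m, so C_max = 11.1/(0.42 × 17.6 × 16.56) = 0.0907 kg/m³.

0.0907 kg/m³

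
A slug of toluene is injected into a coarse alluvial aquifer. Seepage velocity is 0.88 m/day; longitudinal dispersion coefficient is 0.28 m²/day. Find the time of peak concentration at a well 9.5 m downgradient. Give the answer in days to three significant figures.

10.4 days

For the 1D instantaneous-source solution, setting ∂C/∂t = 0 at fixed x gives v²t² + 2Dt − x² = 0, so t = (√(D² + v²x²) − D)/v².
√(D² + v²x²) = √(0.28² + 0.88² × 9.5²) = 8.365; v² = 0.7744.
t = (8.365 − 0.28)/0.7744 = 10.4 days (vs. the pure-advection estimate x/v = 10.8 d).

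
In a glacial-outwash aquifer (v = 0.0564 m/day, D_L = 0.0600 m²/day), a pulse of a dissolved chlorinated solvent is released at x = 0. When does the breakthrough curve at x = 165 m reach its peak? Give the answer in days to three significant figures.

2910 days

For the 1D instantaneous-source solution, setting ∂C/∂t = 0 at fixed x gives v²t² + 2Dt − x² = 0, so t = (√(D² + v²x²) − D)/v².
√(D² + v²x²) = √(0.0600² + 0.0564² × 165²) = 9.306; v² = 0.00318096.
t = (9.306 − 0.0600)/0.00318096 = 2910 days (vs. the pure-advection estimate x/v = 2930 d).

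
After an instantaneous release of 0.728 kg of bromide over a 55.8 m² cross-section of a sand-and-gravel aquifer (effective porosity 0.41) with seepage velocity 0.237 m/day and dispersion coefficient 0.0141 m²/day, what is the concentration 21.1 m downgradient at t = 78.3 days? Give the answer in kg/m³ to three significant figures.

For an instantaneous plane source, C(x,t) = M/(n_e·A·√(4πDt)) · exp(−(x−vt)²/(4Dt)), with n_e·A the pore (flow) area.
Plume center vt = 0.237 × 78.3 = 18.5571 m, so the well at 21.1 m is 2.5429 m downgradient of the peak.
√(4πDt) = 3.725 m, giving peak height M/(n_e·A·√(4πDt)) = 0.728/(0.41 × 55.8 × 3.725) = 0.008543 kg/m³.
(x−vt)²/(4Dt) = (2.5429)²/(4 × 0.0141 × 78.3) = 1.464; exp(−1.464) = 0.2313.
C = 0.008543 × 0.2313 = 0.00198 kg/m³.

0.00198 kg/m³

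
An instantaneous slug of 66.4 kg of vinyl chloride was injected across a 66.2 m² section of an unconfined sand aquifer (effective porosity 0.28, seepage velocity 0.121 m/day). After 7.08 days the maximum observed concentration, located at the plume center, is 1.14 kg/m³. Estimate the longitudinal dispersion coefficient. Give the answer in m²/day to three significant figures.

0.111 m²/day

At the plume center C_max = M/(n_e·A·√(4πDt)), so D = M²/(4πt·(n_e·A·C_max)²).
n_e·A·C_max = 0.28 × 66.2 × 1.14 = 21.13 kg/m.
D = 66.4²/(4π × 7.08 × 21.13²) = 0.111 m²/day.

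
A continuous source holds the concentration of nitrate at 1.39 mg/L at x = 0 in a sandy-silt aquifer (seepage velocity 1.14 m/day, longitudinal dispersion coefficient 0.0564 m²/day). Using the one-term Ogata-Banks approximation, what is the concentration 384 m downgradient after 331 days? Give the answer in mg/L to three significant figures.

For a continuous step input, C/C₀ ≈ ½·erfc((x−vt)/(2√(Dt))).
vt = 1.14 × 331 = 377.34 m and 2√(Dt) = 2√(0.0564 × 331) = 8.641 m.
Argument (x−vt)/(2√(Dt)) = (384 − 377.34)/8.641 = 0.7707; ½·erfc(0.7707) = 0.1379.
C = 1.39 × 0.1379 = 0.192 mg/L.

0.192 mg/L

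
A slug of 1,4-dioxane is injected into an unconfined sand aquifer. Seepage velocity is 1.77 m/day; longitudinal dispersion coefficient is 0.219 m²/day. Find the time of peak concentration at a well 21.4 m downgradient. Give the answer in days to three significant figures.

For the 1D instantaneous-source solution, setting ∂C/∂t = 0 at fixed x gives v²t² + 2Dt − x² = 0, so t = (√(D² + v²x²) − D)/v².
√(D² + v²x²) = √(0.219² + 1.77² × 21.4²) = 37.88; v² = 3.1329.
t = (37.88 − 0.219)/3.1329 = 12.0 days (vs. the pure-advection estimate x/v = 12.1 d).

12.0 days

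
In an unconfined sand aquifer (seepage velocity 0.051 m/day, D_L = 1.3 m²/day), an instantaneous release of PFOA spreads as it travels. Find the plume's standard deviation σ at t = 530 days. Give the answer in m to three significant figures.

Dispersive spreading gives a Gaussian with σ² = 2Dt; advection only shifts the center.
σ = √(2 × 1.3 × 530) = 37.1 m.

37.1 m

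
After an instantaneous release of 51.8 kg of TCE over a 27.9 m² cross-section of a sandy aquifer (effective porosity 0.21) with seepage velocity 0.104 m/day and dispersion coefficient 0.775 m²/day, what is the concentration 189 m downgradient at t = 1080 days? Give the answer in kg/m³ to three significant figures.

For an instantaneous plane source, C(x,t) = M/(n_e·A·√(4πDt)) · exp(−(x−vt)²/(4Dt)), with n_e·A the pore (flow) area.
Plume center vt = 0.104 × 1080 = 112.32 m, so the well at 189 m is 76.68 m downgradient of the peak.
√(4πDt) = 102.6 m, giving peak height M/(n_e·A·√(4πDt)) = 51.8/(0.21 × 27.9 × 102.6) = 0.08617 kg/m³.
(x−vt)²/(4Dt) = (76.68)²/(4 × 0.775 × 1080) = 1.756; exp(−1.756) = 0.1727.
C = 0.08617 × 0.1727 = 0.0149 kg/m³.

0.0149 kg/m³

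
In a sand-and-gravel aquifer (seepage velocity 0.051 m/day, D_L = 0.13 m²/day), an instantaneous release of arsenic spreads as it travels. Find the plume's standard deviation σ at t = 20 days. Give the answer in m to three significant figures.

Dispersive spreading gives a Gaussian with σ² = 2Dt; advection only shifts the center.
σ = √(2 × 0.13 × 20) = 2.28 m.

2.28 m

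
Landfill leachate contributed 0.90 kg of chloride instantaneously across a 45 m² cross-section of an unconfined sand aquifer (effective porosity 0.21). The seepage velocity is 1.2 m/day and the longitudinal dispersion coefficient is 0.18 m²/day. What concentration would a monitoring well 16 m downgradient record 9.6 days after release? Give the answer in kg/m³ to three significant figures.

For an instantaneous plane source, C(x,t) = M/(n_e·A·√(4πDt)) · exp(−(x−vt)²/(4Dt)), with n_e·A the pore (flow) area.
Plume center vt = 1.2 × 9.6 = 11.52 m, so the well at 16 m is 4.48 m downgradient of the peak.
√(4πDt) = 4.660 m, giving peak height M/(n_e·A·√(4πDt)) = 0.90/(0.21 × 45 × 4.660) = 0.02044 kg/m³.
(x−vt)²/(4Dt) = (4.48)²/(4 × 0.18 × 9.6) = 2.904; exp(−2.904) = 0.05480.
C = 0.02044 × 0.05480 = 0.00112 kg/m³.

0.00112 kg/m³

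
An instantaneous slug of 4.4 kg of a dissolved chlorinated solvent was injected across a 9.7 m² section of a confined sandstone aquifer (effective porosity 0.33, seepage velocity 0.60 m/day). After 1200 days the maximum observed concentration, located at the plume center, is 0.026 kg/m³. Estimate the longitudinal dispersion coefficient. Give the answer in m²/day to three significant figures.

0.185 m²/day

At the plume center C_max = M/(n_e·A·√(4πDt)), so D = M²/(4πt·(n_e·A·C_max)²).
n_e·A·C_max = 0.33 × 9.7 × 0.026 = 0.08323 kg/m.
D = 4.4²/(4π × 1200 × 0.08323²) = 0.185 m²/day.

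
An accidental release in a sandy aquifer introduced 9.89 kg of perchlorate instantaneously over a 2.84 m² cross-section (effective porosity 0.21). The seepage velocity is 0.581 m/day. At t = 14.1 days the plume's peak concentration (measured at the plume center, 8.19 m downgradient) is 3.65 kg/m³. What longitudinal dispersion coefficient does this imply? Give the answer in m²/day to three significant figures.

0.116 m²/day

At the plume center C_max = M/(n_e·A·√(4πDt)), so D = M²/(4πt·(n_e·A·C_max)²).
n_e·A·C_max = 0.21 × 2.84 × 3.65 = 2.177 kg/m.
D = 9.89²/(4π × 14.1 × 2.177²) = 0.116 m²/day.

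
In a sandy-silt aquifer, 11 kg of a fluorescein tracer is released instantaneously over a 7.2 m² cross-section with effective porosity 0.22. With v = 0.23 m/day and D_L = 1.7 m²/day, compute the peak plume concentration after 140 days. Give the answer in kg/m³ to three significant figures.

The peak of an instantaneous 1D plume sits at x = vt; there the Gaussian factor is 1 and C_max = M/(n_e·A·√(4πDt)), where n_e·A is the pore area the mass is dissolved in.
√(4πDt) = √(4π × 1.7 × 140) = 54.69 m, so C_max = 11/(0.22 × 7.2 × 54.69) = 0.127 kg/m³.

0.127 kg/m³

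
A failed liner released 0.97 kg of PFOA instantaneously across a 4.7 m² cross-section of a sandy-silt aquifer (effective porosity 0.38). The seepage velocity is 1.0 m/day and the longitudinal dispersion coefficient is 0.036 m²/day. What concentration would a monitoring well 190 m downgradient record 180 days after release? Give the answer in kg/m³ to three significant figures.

For an instantaneous plane source, C(x,t) = M/(n_e·A·√(4πDt)) · exp(−(x−vt)²/(4Dt)), with n_e·A the pore (flow) area.
Plume center vt = 1.0 × 180 = 180 m, so the well at 190 m is 10 m downgradient of the peak.
√(4πDt) = 9.024 m, giving peak height M/(n_e·A·√(4πDt)) = 0.97/(0.38 × 4.7 × 9.024) = 0.06019 kg/m³.
(x−vt)²/(4Dt) = (10)²/(4 × 0.036 × 180) = 3.858; exp(−3.858) = 0.02111.
C = 0.06019 × 0.02111 = 0.00127 kg/m³.

0.00127 kg/m³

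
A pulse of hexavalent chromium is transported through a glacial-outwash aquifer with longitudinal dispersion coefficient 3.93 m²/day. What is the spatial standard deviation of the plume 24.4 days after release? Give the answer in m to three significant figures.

13.8 m

Dispersive spreading gives a Gaussian with σ² = 2Dt; advection only shifts the center.
σ = √(2 × 3.93 × 24.4) = 13.8 m.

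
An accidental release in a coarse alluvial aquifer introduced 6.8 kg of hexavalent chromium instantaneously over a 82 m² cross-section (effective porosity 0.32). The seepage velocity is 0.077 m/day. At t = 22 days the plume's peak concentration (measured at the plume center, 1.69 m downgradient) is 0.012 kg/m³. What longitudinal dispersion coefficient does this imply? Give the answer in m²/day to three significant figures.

At the plume center C_max = M/(n_e·A·√(4πDt)), so D = M²/(4πt·(n_e·A·C_max)²).
n_e·A·C_max = 0.32 × 82 × 0.012 = 0.3149 kg/m.
D = 6.8²/(4π × 22 × 0.3149²) = 1.69 m²/day.

1.69 m²/day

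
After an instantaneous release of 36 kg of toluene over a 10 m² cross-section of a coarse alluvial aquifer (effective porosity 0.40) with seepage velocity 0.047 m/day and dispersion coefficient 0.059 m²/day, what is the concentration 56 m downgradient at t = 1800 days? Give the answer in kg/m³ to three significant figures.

0.0359 kg/m³

For an instantaneous plane source, C(x,t) = M/(n_e·A·√(4πDt)) · exp(−(x−vt)²/(4Dt)), with n_e·A the pore (flow) area.
Plume center vt = 0.047 × 1800 = 84.6 m, so the well at 56 m is 28.6 m upgradient of the peak.
√(4πDt) = 36.53 m, giving peak height M/(n_e·A·√(4πDt)) = 36/(0.40 × 10 × 36.53) = 0.2464 kg/m³.
(x−vt)²/(4Dt) = (-28.6)²/(4 × 0.059 × 1800) = 1.926; exp(−1.926) = 0.1457.
C = 0.2464 × 0.1457 = 0.0359 kg/m³.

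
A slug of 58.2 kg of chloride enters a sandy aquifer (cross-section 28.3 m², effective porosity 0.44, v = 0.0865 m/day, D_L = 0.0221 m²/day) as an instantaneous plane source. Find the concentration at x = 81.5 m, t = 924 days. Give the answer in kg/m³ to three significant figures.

0.283 kg/m³

For an instantaneous plane source, C(x,t) = M/(n_e·A·√(4πDt)) · exp(−(x−vt)²/(4Dt)), with n_e·A the pore (flow) area.
Plume center vt = 0.0865 × 924 = 79.926 m, so the well at 81.5 m is 1.574 m downgradient of the peak.
√(4πDt) = 16.02 m, giving peak height M/(n_e·A·√(4πDt)) = 58.2/(0.44 × 28.3 × 16.02) = 0.2918 kg/m³.
(x−vt)²/(4Dt) = (1.574)²/(4 × 0.0221 × 924) = 0.03033; exp(−0.03033) = 0.9701.
C = 0.2918 × 0.9701 = 0.283 kg/m³.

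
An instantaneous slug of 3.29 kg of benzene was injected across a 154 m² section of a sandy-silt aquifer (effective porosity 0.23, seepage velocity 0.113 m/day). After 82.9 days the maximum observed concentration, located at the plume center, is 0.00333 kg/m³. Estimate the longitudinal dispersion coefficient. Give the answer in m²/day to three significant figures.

0.747 m²/day

At the plume center C_max = M/(n_e·A·√(4πDt)), so D = M²/(4πt·(n_e·A·C_max)²).
n_e·A·C_max = 0.23 × 154 × 0.00333 = 0.1179 kg/m.
D = 3.29²/(4π × 82.9 × 0.1179²) = 0.747 m²/day.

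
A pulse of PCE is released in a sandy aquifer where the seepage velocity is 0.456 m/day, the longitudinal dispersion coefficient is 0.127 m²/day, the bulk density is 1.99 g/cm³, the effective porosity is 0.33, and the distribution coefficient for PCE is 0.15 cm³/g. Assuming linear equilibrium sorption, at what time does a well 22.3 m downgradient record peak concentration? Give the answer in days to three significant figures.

92.0 days

Retardation factor R = 1 + ρ_b·K_d/n = 1 + 1.99 × 0.15/0.33 = 1.905.
Sorption retards both mechanisms: v_R = v/R = 0.2394 m/day, D_R = D/R = 0.06667 m²/day.
Peak time from v_R²t² + 2D_R t − x² = 0: t = (√(D_R² + v_R²x²) − D_R)/v_R².
√(D_R² + v_R²x²) = √(0.06667² + 0.2394² × 22.3²) = 5.339; v_R² = 0.05731.
t = (5.339 − 0.06667)/0.05731 = 92.0 days.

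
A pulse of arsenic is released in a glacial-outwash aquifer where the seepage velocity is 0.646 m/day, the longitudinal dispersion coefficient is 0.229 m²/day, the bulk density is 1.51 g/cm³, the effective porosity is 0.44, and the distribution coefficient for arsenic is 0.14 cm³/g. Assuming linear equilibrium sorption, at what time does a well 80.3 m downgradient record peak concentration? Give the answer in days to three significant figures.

183 days

Retardation factor R = 1 + ρ_b·K_d/n = 1 + 1.51 × 0.14/0.44 = 1.480.
Sorption retards both mechanisms: v_R = v/R = 0.4365 m/day, D_R = D/R = 0.1547 m²/day.
Peak time from v_R²t² + 2D_R t − x² = 0: t = (√(D_R² + v_R²x²) − D_R)/v_R².
√(D_R² + v_R²x²) = √(0.1547² + 0.4365² × 80.3²) = 35.05; v_R² = 0.1905.
t = (35.05 − 0.1547)/0.1905 = 183 days.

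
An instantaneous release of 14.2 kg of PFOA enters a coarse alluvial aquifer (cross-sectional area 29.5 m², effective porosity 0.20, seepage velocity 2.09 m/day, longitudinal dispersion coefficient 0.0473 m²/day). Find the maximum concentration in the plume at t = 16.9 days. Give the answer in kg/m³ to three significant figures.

The peak of an instantaneous 1D plume sits at x = vt; there the Gaussian factor is 1 and C_max = M/(n_e·A·√(4πDt)), where n_e·A is the pore area the mass is dissolved in.
√(4πDt) = √(4π × 0.0473 × 16.9) = 3.169 m, so C_max = 14.2/(0.20 × 29.5 × 3.169) = 0.759 kg/m³.

0.759 kg/m³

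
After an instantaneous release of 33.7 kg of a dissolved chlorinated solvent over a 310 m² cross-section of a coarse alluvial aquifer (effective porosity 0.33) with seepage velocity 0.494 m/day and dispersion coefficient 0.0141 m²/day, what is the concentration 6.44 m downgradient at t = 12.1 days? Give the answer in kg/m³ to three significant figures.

For an instantaneous plane source, C(x,t) = M/(n_e·A·√(4πDt)) · exp(−(x−vt)²/(4Dt)), with n_e·A the pore (flow) area.
Plume center vt = 0.494 × 12.1 = 5.9774 m, so the well at 6.44 m is 0.4626 m downgradient of the peak.
√(4πDt) = 1.464 m, giving peak height M/(n_e·A·√(4πDt)) = 33.7/(0.33 × 310 × 1.464) = 0.2250 kg/m³.
(x−vt)²/(4Dt) = (0.4626)²/(4 × 0.0141 × 12.1) = 0.3136; exp(−0.3136) = 0.7308.
C = 0.2250 × 0.7308 = 0.164 kg/m³.

0.164 kg/m³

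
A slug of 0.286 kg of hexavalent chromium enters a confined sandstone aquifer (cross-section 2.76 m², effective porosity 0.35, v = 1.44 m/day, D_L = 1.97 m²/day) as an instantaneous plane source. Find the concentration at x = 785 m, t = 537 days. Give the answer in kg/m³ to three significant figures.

0.00249 kg/m³

For an instantaneous plane source, C(x,t) = M/(n_e·A·√(4πDt)) · exp(−(x−vt)²/(4Dt)), with n_e·A the pore (flow) area.
Plume center vt = 1.44 × 537 = 773.28 m, so the well at 785 m is 11.72 m downgradient of the peak.
√(4πDt) = 115.3 m, giving peak height M/(n_e·A·√(4πDt)) = 0.286/(0.35 × 2.76 × 115.3) = 0.002568 kg/m³.
(x−vt)²/(4Dt) = (11.72)²/(4 × 1.97 × 537) = 0.03246; exp(−0.03246) = 0.9681.
C = 0.002568 × 0.9681 = 0.00249 kg/m³.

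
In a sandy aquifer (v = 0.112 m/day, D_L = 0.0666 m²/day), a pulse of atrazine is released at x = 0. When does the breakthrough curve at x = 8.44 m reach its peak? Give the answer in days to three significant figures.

For the 1D instantaneous-source solution, setting ∂C/∂t = 0 at fixed x gives v²t² + 2Dt − x² = 0, so t = (√(D² + v²x²) − D)/v².
√(D² + v²x²) = √(0.0666² + 0.112² × 8.44²) = 0.9476; v² = 0.012544.
t = (0.9476 − 0.0666)/0.012544 = 70.2 days (vs. the pure-advection estimate x/v = 75.4 d).

70.2 days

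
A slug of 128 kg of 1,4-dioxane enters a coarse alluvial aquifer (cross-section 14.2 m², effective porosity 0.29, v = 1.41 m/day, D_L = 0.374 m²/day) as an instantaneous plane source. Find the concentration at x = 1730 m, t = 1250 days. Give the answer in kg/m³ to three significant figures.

0.231 kg/m³

For an instantaneous plane source, C(x,t) = M/(n_e·A·√(4πDt)) · exp(−(x−vt)²/(4Dt)), with n_e·A the pore (flow) area.
Plume center vt = 1.41 × 1250 = 1762.5 m, so the well at 1730 m is 32.5 m upgradient of the peak.
√(4πDt) = 76.65 m, giving peak height M/(n_e·A·√(4πDt)) = 128/(0.29 × 14.2 × 76.65) = 0.4055 kg/m³.
(x−vt)²/(4Dt) = (-32.5)²/(4 × 0.374 × 1250) = 0.5648; exp(−0.5648) = 0.5685.
C = 0.4055 × 0.5685 = 0.231 kg/m³.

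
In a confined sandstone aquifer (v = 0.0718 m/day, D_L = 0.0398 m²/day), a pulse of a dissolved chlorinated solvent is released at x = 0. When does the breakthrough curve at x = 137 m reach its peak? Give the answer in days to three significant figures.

1900 days

For the 1D instantaneous-source solution, setting ∂C/∂t = 0 at fixed x gives v²t² + 2Dt − x² = 0, so t = (√(D² + v²x²) − D)/v².
√(D² + v²x²) = √(0.0398² + 0.0718² × 137²) = 9.837; v² = 0.00515524.
t = (9.837 − 0.0398)/0.00515524 = 1900 days (vs. the pure-advection estimate x/v = 1910 d).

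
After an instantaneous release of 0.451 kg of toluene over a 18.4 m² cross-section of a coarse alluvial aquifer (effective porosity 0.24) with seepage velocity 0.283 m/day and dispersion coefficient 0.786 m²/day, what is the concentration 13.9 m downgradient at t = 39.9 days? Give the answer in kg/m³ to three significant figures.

For an instantaneous plane source, C(x,t) = M/(n_e·A·√(4πDt)) · exp(−(x−vt)²/(4Dt)), with n_e·A the pore (flow) area.
Plume center vt = 0.283 × 39.9 = 11.2917 m, so the well at 13.9 m is 2.6083 m downgradient of the peak.
√(4πDt) = 19.85 m, giving peak height M/(n_e·A·√(4πDt)) = 0.451/(0.24 × 18.4 × 19.85) = 0.005145 kg/m³.
(x−vt)²/(4Dt) = (2.6083)²/(4 × 0.786 × 39.9) = 0.05423; exp(−0.05423) = 0.9472.
C = 0.005145 × 0.9472 = 0.00487 kg/m³.

0.00487 kg/m³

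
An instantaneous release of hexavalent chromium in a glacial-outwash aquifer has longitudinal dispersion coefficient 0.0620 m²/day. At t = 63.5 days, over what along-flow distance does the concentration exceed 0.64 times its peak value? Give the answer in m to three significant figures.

5.30 m

The plume is Gaussian with σ = √(2Dt) = √(2 × 0.0620 × 63.5) = 2.806 m.
C/C_peak = exp(−Δx²/(2σ²)) = 0.64 ⇒ Δx = σ·√(−2 ln 0.64) = 2.806 × 0.9448 = 2.651 m.
Width = 2Δx = 5.30 m.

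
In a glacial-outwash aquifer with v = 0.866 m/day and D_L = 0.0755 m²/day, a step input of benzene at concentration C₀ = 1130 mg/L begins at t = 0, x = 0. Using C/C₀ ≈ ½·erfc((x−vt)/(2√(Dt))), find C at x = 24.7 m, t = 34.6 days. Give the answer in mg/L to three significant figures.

1120 mg/L

For a continuous step input, C/C₀ ≈ ½·erfc((x−vt)/(2√(Dt))).
vt = 0.866 × 34.6 = 29.9636 m and 2√(Dt) = 2√(0.0755 × 34.6) = 3.233 m.
Argument (x−vt)/(2√(Dt)) = (24.7 − 29.9636)/3.233 = -1.628; ½·erfc(-1.628) = 0.9893.
C = 1130 × 0.9893 = 1120 mg/L.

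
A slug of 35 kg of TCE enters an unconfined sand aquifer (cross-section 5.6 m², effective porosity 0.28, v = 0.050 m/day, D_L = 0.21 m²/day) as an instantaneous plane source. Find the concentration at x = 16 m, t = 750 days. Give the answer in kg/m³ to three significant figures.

0.241 kg/m³

For an instantaneous plane source, C(x,t) = M/(n_e·A·√(4πDt)) · exp(−(x−vt)²/(4Dt)), with n_e·A the pore (flow) area.
Plume center vt = 0.050 × 750 = 37.5 m, so the well at 16 m is 21.5 m upgradient of the peak.
√(4πDt) = 44.49 m, giving peak height M/(n_e·A·√(4πDt)) = 35/(0.28 × 5.6 × 44.49) = 0.5017 kg/m³.
(x−vt)²/(4Dt) = (-21.5)²/(4 × 0.21 × 750) = 0.7337; exp(−0.7337) = 0.4801.
C = 0.5017 × 0.4801 = 0.241 kg/m³.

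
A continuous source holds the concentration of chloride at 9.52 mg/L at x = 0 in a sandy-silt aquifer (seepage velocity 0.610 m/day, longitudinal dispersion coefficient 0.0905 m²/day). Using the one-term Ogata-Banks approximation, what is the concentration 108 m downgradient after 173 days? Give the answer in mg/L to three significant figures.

3.14 mg/L

For a continuous step input, C/C₀ ≈ ½·erfc((x−vt)/(2√(Dt))).
vt = 0.610 × 173 = 105.53 m and 2√(Dt) = 2√(0.0905 × 173) = 7.914 m.
Argument (x−vt)/(2√(Dt)) = (108 − 105.53)/7.914 = 0.3121; ½·erfc(0.3121) = 0.3295.
C = 9.52 × 0.3295 = 3.14 mg/L.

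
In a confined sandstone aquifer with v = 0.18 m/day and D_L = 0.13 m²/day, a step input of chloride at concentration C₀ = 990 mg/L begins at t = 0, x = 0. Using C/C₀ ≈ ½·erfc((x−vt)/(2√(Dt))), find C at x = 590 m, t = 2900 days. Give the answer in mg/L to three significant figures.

6.57 mg/L

For a continuous step input, C/C₀ ≈ ½·erfc((x−vt)/(2√(Dt))).
vt = 0.18 × 2900 = 522 m and 2√(Dt) = 2√(0.13 × 2900) = 38.83 m.
Argument (x−vt)/(2√(Dt)) = (590 − 522)/38.83 = 1.751; ½·erfc(1.751) = 0.006638.
C = 990 × 0.006638 = 6.57 mg/L.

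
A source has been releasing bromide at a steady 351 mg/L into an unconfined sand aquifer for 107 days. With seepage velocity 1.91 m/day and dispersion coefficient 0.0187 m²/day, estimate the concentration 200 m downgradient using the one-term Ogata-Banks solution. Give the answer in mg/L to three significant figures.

346 mg/L

For a continuous step input, C/C₀ ≈ ½·erfc((x−vt)/(2√(Dt))).
vt = 1.91 × 107 = 204.37 m and 2√(Dt) = 2√(0.0187 × 107) = 2.829 m.
Argument (x−vt)/(2√(Dt)) = (200 − 204.37)/2.829 = -1.545; ½·erfc(-1.545) = 0.9856.
C = 351 × 0.9856 = 346 mg/L.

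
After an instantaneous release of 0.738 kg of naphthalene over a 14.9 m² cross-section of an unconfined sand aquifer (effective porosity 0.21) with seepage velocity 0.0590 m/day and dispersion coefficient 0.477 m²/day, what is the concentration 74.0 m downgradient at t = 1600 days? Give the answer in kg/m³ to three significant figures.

For an instantaneous plane source, C(x,t) = M/(n_e·A·√(4πDt)) · exp(−(x−vt)²/(4Dt)), with n_e·A the pore (flow) area.
Plume center vt = 0.0590 × 1600 = 94.4 m, so the well at 74.0 m is 20.4 m upgradient of the peak.
√(4πDt) = 97.93 m, giving peak height M/(n_e·A·√(4πDt)) = 0.738/(0.21 × 14.9 × 97.93) = 0.002408 kg/m³.
(x−vt)²/(4Dt) = (-20.4)²/(4 × 0.477 × 1600) = 0.1363; exp(−0.1363) = 0.8726.
C = 0.002408 × 0.8726 = 0.00210 kg/m³.

0.00210 kg/m³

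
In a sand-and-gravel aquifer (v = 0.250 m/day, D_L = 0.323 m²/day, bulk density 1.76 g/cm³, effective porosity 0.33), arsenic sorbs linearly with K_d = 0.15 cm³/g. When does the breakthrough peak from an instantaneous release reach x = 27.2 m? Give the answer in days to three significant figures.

187 days

Retardation factor R = 1 + ρ_b·K_d/n = 1 + 1.76 × 0.15/0.33 = 1.800.
Sorption retards both mechanisms: v_R = v/R = 0.1389 m/day, D_R = D/R = 0.1794 m²/day.
Peak time from v_R²t² + 2D_R t − x² = 0: t = (√(D_R² + v_R²x²) − D_R)/v_R².
√(D_R² + v_R²x²) = √(0.1794² + 0.1389² × 27.2²) = 3.782; v_R² = 0.01929.
t = (3.782 − 0.1794)/0.01929 = 187 days.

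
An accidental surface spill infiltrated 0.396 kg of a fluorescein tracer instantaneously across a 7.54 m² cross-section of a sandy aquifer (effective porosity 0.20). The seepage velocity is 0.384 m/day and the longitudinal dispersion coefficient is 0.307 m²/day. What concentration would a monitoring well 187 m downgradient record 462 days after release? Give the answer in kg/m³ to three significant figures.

For an instantaneous plane source, C(x,t) = M/(n_e·A·√(4πDt)) · exp(−(x−vt)²/(4Dt)), with n_e·A the pore (flow) area.
Plume center vt = 0.384 × 462 = 177.408 m, so the well at 187 m is 9.592 m downgradient of the peak.
√(4πDt) = 42.22 m, giving peak height M/(n_e·A·√(4πDt)) = 0.396/(0.20 × 7.54 × 42.22) = 0.006220 kg/m³.
(x−vt)²/(4Dt) = (9.592)²/(4 × 0.307 × 462) = 0.1622; exp(−0.1622) = 0.8503.
C = 0.006220 × 0.8503 = 0.00529 kg/m³.

0.00529 kg/m³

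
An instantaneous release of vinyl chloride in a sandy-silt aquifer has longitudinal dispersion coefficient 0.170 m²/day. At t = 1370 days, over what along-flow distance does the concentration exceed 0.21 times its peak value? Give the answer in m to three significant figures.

76.3 m

The plume is Gaussian with σ = √(2Dt) = √(2 × 0.170 × 1370) = 21.58 m.
C/C_peak = exp(−Δx²/(2σ²)) = 0.21 ⇒ Δx = σ·√(−2 ln 0.21) = 21.58 × 1.767 = 38.13 m.
Width = 2Δx = 76.3 m.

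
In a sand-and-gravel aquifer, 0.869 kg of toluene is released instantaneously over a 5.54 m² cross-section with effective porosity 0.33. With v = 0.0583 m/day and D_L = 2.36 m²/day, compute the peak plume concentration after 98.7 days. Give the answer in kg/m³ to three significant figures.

0.00879 kg/m³

The peak of an instantaneous 1D plume sits at x = vt; there the Gaussian factor is 1 and C_max = M/(n_e·A·√(4πDt)), where n_e·A is the pore area the mass is dissolved in.
√(4πDt) = √(4π × 2.36 × 98.7) = 54.10 m, so C_max = 0.869/(0.33 × 5.54 × 54.10) = 0.00879 kg/m³.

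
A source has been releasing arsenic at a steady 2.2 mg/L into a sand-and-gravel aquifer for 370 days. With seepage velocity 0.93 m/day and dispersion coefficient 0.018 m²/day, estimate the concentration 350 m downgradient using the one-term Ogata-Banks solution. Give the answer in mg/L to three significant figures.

For a continuous step input, C/C₀ ≈ ½·erfc((x−vt)/(2√(Dt))).
vt = 0.93 × 370 = 344.1 m and 2√(Dt) = 2√(0.018 × 370) = 5.161 m.
Argument (x−vt)/(2√(Dt)) = (350 − 344.1)/5.161 = 1.143; ½·erfc(1.143) = 0.05300.
C = 2.2 × 0.05300 = 0.117 mg/L.

0.117 mg/L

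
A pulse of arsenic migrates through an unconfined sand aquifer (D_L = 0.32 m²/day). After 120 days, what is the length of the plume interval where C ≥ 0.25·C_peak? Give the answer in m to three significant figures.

The plume is Gaussian with σ = √(2Dt) = √(2 × 0.32 × 120) = 8.764 m.
C/C_peak = exp(−Δx²/(2σ²)) = 0.25 ⇒ Δx = σ·√(−2 ln 0.25) = 8.764 × 1.665 = 14.59 m.
Width = 2Δx = 29.2 m.

29.2 m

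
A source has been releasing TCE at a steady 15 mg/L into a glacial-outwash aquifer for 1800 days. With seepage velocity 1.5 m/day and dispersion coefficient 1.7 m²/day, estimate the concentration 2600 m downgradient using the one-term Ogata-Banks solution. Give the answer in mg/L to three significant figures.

For a continuous step input, C/C₀ ≈ ½·erfc((x−vt)/(2√(Dt))).
vt = 1.5 × 1800 = 2700 m and 2√(Dt) = 2√(1.7 × 1800) = 110.6 m.
Argument (x−vt)/(2√(Dt)) = (2600 − 2700)/110.6 = -0.9042; ½·erfc(-0.9042) = 0.8995.
C = 15 × 0.8995 = 13.5 mg/L.

13.5 mg/L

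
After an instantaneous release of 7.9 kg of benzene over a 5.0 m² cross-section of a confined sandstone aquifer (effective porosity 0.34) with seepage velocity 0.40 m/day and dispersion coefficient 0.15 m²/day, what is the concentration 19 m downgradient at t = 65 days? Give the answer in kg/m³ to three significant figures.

0.120 kg/m³

For an instantaneous plane source, C(x,t) = M/(n_e·A·√(4πDt)) · exp(−(x−vt)²/(4Dt)), with n_e·A the pore (flow) area.
Plume center vt = 0.40 × 65 = 26 m, so the well at 19 m is 7 m upgradient of the peak.
√(4πDt) = 11.07 m, giving peak height M/(n_e·A·√(4πDt)) = 7.9/(0.34 × 5.0 × 11.07) = 0.4198 kg/m³.
(x−vt)²/(4Dt) = (-7)²/(4 × 0.15 × 65) = 1.256; exp(−1.256) = 0.2848.
C = 0.4198 × 0.2848 = 0.120 kg/m³.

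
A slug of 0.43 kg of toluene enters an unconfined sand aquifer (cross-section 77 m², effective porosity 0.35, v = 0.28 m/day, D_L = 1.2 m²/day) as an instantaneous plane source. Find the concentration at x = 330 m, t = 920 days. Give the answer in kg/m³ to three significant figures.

For an instantaneous plane source, C(x,t) = M/(n_e·A·√(4πDt)) · exp(−(x−vt)²/(4Dt)), with n_e·A the pore (flow) area.
Plume center vt = 0.28 × 920 = 257.6 m, so the well at 330 m is 72.4 m downgradient of the peak.
√(4πDt) = 117.8 m, giving peak height M/(n_e·A·√(4πDt)) = 0.43/(0.35 × 77 × 117.8) = 0.0001354 kg/m³.
(x−vt)²/(4Dt) = (72.4)²/(4 × 1.2 × 920) = 1.187; exp(−1.187) = 0.3051.
C = 0.0001354 × 0.3051 = 4.13e-05 kg/m³.

4.13e-05 kg/m³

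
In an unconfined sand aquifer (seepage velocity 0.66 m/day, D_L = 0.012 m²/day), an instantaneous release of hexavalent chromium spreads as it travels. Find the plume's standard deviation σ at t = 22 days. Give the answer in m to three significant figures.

Dispersive spreading gives a Gaussian with σ² = 2Dt; advection only shifts the center.
σ = √(2 × 0.012 × 22) = 0.727 m.

0.727 m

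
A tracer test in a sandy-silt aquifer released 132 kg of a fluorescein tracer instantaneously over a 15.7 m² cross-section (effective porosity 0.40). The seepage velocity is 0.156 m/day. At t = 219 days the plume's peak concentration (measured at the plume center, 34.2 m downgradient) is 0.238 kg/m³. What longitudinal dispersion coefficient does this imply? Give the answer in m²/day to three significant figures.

2.83 m²/day

At the plume center C_max = M/(n_e·A·√(4πDt)), so D = M²/(4πt·(n_e·A·C_max)²).
n_e·A·C_max = 0.40 × 15.7 × 0.238 = 1.495 kg/m.
D = 132²/(4π × 219 × 1.495²) = 2.83 m²/day.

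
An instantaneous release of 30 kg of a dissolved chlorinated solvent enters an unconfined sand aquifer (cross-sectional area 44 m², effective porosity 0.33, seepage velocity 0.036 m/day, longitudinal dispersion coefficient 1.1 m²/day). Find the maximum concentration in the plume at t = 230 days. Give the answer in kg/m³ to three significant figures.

The peak of an instantaneous 1D plume sits at x = vt; there the Gaussian factor is 1 and C_max = M/(n_e·A·√(4πDt)), where n_e·A is the pore area the mass is dissolved in.
√(4πDt) = √(4π × 1.1 × 230) = 56.39 m, so C_max = 30/(0.33 × 44 × 56.39) = 0.0366 kg/m³.

0.0366 kg/m³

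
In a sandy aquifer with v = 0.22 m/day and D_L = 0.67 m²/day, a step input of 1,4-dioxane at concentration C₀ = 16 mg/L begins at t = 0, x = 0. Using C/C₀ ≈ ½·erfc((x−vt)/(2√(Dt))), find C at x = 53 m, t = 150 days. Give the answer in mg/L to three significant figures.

For a continuous step input, C/C₀ ≈ ½·erfc((x−vt)/(2√(Dt))).
vt = 0.22 × 150 = 33 m and 2√(Dt) = 2√(0.67 × 150) = 20.05 m.
Argument (x−vt)/(2√(Dt)) = (53 − 33)/20.05 = 0.9975; ½·erfc(0.9975) = 0.07917.
C = 16 × 0.07917 = 1.27 mg/L.

1.27 mg/L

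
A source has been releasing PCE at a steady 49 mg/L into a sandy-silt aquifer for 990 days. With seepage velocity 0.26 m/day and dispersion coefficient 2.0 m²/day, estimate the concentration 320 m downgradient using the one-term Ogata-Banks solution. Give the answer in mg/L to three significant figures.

For a continuous step input, C/C₀ ≈ ½·erfc((x−vt)/(2√(Dt))).
vt = 0.26 × 990 = 257.4 m and 2√(Dt) = 2√(2.0 × 990) = 88.99 m.
Argument (x−vt)/(2√(Dt)) = (320 − 257.4)/88.99 = 0.7034; ½·erfc(0.7034) = 0.1599.
C = 49 × 0.1599 = 7.84 mg/L.

7.84 mg/L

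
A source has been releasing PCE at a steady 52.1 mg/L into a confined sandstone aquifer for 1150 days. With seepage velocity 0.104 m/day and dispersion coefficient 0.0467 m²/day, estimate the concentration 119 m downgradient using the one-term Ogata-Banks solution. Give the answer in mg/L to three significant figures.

27.3 mg/L

For a continuous step input, C/C₀ ≈ ½·erfc((x−vt)/(2√(Dt))).
vt = 0.104 × 1150 = 119.6 m and 2√(Dt) = 2√(0.0467 × 1150) = 14.66 m.
Argument (x−vt)/(2√(Dt)) = (119 − 119.6)/14.66 = -0.04093; ½·erfc(-0.04093) = 0.5231.
C = 52.1 × 0.5231 = 27.3 mg/L.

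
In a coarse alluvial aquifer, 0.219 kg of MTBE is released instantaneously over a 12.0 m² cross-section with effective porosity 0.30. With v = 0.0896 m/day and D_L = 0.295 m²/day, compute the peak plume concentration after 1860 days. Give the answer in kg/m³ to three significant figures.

The peak of an instantaneous 1D plume sits at x = vt; there the Gaussian factor is 1 and C_max = M/(n_e·A·√(4πDt)), where n_e·A is the pore area the mass is dissolved in.
√(4πDt) = √(4π × 0.295 × 1860) = 83.04 m, so C_max = 0.219/(0.30 × 12.0 × 83.04) = 0.000733 kg/m³.

0.000733 kg/m³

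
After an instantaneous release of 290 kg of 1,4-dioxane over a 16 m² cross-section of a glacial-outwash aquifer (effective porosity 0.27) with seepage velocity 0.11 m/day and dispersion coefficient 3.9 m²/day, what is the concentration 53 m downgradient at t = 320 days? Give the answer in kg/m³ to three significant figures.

0.503 kg/m³

For an instantaneous plane source, C(x,t) = M/(n_e·A·√(4πDt)) · exp(−(x−vt)²/(4Dt)), with n_e·A the pore (flow) area.
Plume center vt = 0.11 × 320 = 35.2 m, so the well at 53 m is 17.8 m downgradient of the peak.
√(4πDt) = 125.2 m, giving peak height M/(n_e·A·√(4πDt)) = 290/(0.27 × 16 × 125.2) = 0.5362 kg/m³.
(x−vt)²/(4Dt) = (17.8)²/(4 × 3.9 × 320) = 0.06347; exp(−0.06347) = 0.9385.
C = 0.5362 × 0.9385 = 0.503 kg/m³.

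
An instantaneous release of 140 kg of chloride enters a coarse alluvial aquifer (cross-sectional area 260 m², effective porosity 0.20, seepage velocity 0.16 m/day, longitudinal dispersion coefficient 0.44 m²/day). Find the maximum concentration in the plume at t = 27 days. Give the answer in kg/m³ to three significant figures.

The peak of an instantaneous 1D plume sits at x = vt; there the Gaussian factor is 1 and C_max = M/(n_e·A·√(4πDt)), where n_e·A is the pore area the mass is dissolved in.
√(4πDt) = √(4π × 0.44 × 27) = 12.22 m, so C_max = 140/(0.20 × 260 × 12.22) = 0.220 kg/m³.

0.220 kg/m³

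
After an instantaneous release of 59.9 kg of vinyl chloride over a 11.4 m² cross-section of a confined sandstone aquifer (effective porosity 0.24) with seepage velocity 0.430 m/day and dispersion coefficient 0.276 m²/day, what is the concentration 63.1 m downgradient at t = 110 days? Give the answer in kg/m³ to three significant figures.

0.143 kg/m³

For an instantaneous plane source, C(x,t) = M/(n_e·A·√(4πDt)) · exp(−(x−vt)²/(4Dt)), with n_e·A the pore (flow) area.
Plume center vt = 0.430 × 110 = 47.3 m, so the well at 63.1 m is 15.8 m downgradient of the peak.
√(4πDt) = 19.53 m, giving peak height M/(n_e·A·√(4πDt)) = 59.9/(0.24 × 11.4 × 19.53) = 1.121 kg/m³.
(x−vt)²/(4Dt) = (15.8)²/(4 × 0.276 × 110) = 2.056; exp(−2.056) = 0.1280.
C = 1.121 × 0.1280 = 0.143 kg/m³.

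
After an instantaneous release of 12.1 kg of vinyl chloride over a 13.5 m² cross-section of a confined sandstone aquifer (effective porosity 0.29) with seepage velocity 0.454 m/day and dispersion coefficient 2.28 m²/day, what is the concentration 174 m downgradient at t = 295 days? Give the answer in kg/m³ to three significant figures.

0.0185 kg/m³

For an instantaneous plane source, C(x,t) = M/(n_e·A·√(4πDt)) · exp(−(x−vt)²/(4Dt)), with n_e·A the pore (flow) area.
Plume center vt = 0.454 × 295 = 133.93 m, so the well at 174 m is 40.07 m downgradient of the peak.
√(4πDt) = 91.94 m, giving peak height M/(n_e·A·√(4πDt)) = 12.1/(0.29 × 13.5 × 91.94) = 0.03362 kg/m³.
(x−vt)²/(4Dt) = (40.07)²/(4 × 2.28 × 295) = 0.5968; exp(−0.5968) = 0.5506.
C = 0.03362 × 0.5506 = 0.0185 kg/m³.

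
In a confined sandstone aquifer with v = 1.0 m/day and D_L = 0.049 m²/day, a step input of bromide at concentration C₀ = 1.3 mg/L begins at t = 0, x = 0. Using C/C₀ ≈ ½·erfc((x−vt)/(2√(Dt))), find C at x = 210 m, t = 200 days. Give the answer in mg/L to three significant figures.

0.0155 mg/L

For a continuous step input, C/C₀ ≈ ½·erfc((x−vt)/(2√(Dt))).
vt = 1.0 × 200 = 200 m and 2√(Dt) = 2√(0.049 × 200) = 6.261 m.
Argument (x−vt)/(2√(Dt)) = (210 − 200)/6.261 = 1.597; ½·erfc(1.597) = 0.01196.
C = 1.3 × 0.01196 = 0.0155 mg/L.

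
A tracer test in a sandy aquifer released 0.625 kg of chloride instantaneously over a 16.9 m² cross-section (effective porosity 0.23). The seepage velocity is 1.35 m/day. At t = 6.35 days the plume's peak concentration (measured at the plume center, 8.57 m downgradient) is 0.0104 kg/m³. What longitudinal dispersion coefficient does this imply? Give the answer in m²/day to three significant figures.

At the plume center C_max = M/(n_e·A·√(4πDt)), so D = M²/(4πt·(n_e·A·C_max)²).
n_e·A·C_max = 0.23 × 16.9 × 0.0104 = 0.04042 kg/m.
D = 0.625²/(4π × 6.35 × 0.04042²) = 3.00 m²/day.

3.00 m²/day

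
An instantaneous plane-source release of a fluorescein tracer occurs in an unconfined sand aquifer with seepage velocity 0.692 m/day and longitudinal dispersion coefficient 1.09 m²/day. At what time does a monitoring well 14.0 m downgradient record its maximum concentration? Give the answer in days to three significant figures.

For the 1D instantaneous-source solution, setting ∂C/∂t = 0 at fixed x gives v²t² + 2Dt − x² = 0, so t = (√(D² + v²x²) − D)/v².
√(D² + v²x²) = √(1.09² + 0.692² × 14.0²) = 9.749; v² = 0.478864.
t = (9.749 − 1.09)/0.478864 = 18.1 days (vs. the pure-advection estimate x/v = 20.2 d).

18.1 days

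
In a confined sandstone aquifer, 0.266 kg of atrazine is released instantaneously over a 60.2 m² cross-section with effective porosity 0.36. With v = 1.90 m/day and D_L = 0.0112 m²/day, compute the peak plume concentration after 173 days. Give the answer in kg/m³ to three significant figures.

0.00249 kg/m³

The peak of an instantaneous 1D plume sits at x = vt; there the Gaussian factor is 1 and C_max = M/(n_e·A·√(4πDt)), where n_e·A is the pore area the mass is dissolved in.
√(4πDt) = √(4π × 0.0112 × 173) = 4.934 m, so C_max = 0.266/(0.36 × 60.2 × 4.934) = 0.00249 kg/m³.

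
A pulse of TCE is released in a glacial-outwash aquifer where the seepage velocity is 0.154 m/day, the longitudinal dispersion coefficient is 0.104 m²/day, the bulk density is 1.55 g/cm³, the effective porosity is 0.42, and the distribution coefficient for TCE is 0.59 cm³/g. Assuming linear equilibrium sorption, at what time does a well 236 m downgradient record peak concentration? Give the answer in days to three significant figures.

4860 days

Retardation factor R = 1 + ρ_b·K_d/n = 1 + 1.55 × 0.59/0.42 = 3.177.
Sorption retards both mechanisms: v_R = v/R = 0.04847 m/day, D_R = D/R = 0.03274 m²/day.
Peak time from v_R²t² + 2D_R t − x² = 0: t = (√(D_R² + v_R²x²) − D_R)/v_R².
√(D_R² + v_R²x²) = √(0.03274² + 0.04847² × 236²) = 11.44; v_R² = 0.002349.
t = (11.44 − 0.03274)/0.002349 = 4860 days.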